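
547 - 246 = 301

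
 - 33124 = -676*49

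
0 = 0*63448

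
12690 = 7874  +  4816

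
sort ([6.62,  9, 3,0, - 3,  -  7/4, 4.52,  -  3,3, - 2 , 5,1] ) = [  -  3, - 3, - 2, - 7/4,0,1, 3,  3, 4.52,5,  6.62,9 ]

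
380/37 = 380/37=10.27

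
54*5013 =270702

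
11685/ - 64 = - 183 + 27/64 = - 182.58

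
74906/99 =756 + 62/99 = 756.63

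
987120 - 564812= 422308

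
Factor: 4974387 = 3^1*11^1*17^1*8867^1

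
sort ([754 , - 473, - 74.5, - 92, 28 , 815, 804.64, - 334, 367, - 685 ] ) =[ - 685,  -  473, - 334,-92, - 74.5, 28, 367, 754, 804.64, 815]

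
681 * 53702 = 36571062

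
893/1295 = 893/1295 = 0.69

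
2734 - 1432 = 1302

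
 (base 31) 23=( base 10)65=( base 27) 2B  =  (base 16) 41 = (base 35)1u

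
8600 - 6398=2202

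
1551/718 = 2 + 115/718 = 2.16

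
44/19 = 44/19= 2.32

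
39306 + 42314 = 81620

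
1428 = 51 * 28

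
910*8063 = 7337330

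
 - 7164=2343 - 9507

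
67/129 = 67/129=0.52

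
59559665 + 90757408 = 150317073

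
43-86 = - 43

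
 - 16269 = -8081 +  - 8188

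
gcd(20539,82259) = 1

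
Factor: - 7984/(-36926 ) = 8/37= 2^3*37^( - 1) 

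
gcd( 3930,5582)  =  2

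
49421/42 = 49421/42 = 1176.69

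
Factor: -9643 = -9643^1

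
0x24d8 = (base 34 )85e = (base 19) 1728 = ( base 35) 7oh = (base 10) 9432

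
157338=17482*9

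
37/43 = 37/43= 0.86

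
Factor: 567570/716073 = 2^1*5^1*18919^1*238691^( - 1 ) = 189190/238691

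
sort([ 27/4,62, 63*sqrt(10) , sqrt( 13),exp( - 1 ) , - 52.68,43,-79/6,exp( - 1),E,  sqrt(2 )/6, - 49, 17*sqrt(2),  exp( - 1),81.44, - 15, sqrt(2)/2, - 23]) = [ - 52.68, - 49, - 23, - 15, - 79/6,sqrt( 2 )/6,exp ( - 1),exp(  -  1 ),exp( - 1 ),  sqrt ( 2 )/2, E,sqrt (13),  27/4,17*sqrt(2 ), 43 , 62,  81.44,63*sqrt(10)]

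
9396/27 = 348 = 348.00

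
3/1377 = 1/459 = 0.00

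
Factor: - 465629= - 47^1*9907^1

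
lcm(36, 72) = 72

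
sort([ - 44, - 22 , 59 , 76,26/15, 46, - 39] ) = [ - 44, - 39, - 22 , 26/15, 46,59, 76 ] 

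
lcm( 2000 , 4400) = 22000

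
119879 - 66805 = 53074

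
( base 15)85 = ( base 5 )1000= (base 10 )125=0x7d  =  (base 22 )5F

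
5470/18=2735/9  =  303.89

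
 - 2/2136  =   - 1 + 1067/1068 = -0.00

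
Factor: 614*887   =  544618 = 2^1*307^1 * 887^1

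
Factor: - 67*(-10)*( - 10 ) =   -  6700 = - 2^2* 5^2*67^1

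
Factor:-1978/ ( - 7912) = 2^(-2 )= 1/4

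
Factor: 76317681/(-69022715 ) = -3^1*5^ ( - 1 )*11^1 *1493^1*1549^1*2539^(-1)*5437^ (-1) 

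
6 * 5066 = 30396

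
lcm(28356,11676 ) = 198492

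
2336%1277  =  1059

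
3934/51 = 3934/51 = 77.14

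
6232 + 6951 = 13183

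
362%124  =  114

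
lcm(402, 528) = 35376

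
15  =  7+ 8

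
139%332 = 139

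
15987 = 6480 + 9507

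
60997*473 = 28851581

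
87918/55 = 1598 + 28/55 = 1598.51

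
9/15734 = 9/15734  =  0.00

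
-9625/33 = -875/3 = -291.67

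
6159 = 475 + 5684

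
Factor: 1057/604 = 2^( - 2)*7^1 = 7/4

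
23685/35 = 4737/7 = 676.71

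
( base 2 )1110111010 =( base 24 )1fi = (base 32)tq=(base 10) 954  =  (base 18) 2H0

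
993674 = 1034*961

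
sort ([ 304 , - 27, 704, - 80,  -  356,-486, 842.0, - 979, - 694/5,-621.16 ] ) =[ - 979,  -  621.16,- 486, - 356,-694/5, - 80, - 27,  304, 704, 842.0 ]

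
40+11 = 51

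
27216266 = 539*50494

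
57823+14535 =72358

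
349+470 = 819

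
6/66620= 3/33310  =  0.00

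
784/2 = 392 = 392.00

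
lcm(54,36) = 108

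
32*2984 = 95488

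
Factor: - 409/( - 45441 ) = 3^ ( - 5 )*11^(-1 )*17^(-1 ) * 409^1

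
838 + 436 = 1274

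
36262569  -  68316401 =  -  32053832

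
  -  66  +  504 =438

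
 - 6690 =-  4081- 2609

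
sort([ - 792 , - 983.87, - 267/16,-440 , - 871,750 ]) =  [ - 983.87, - 871 , -792, - 440, - 267/16,750] 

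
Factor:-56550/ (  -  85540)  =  2^(-1)*3^1 * 5^1*7^(-1 )*29^1*47^( - 1) =435/658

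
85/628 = 85/628 = 0.14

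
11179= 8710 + 2469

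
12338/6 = 6169/3=2056.33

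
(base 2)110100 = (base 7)103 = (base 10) 52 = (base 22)28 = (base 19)2e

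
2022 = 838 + 1184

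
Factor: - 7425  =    -  3^3*5^2*11^1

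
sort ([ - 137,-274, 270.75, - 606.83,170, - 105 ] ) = [ - 606.83, - 274,-137, - 105, 170,270.75 ]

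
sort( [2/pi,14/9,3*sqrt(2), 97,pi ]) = [2/pi , 14/9,pi, 3*sqrt( 2 ),97 ] 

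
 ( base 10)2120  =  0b100001001000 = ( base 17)75C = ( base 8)4110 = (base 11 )1658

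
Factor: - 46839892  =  -2^2 * 11^1*107^1*9949^1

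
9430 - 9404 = 26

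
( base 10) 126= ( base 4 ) 1332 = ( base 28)4e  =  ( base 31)42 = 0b1111110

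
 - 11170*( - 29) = 323930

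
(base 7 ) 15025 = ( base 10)4135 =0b1000000100111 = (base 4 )1000213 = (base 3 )12200011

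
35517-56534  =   - 21017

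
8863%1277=1201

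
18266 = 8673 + 9593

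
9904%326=124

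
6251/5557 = 1 + 694/5557 = 1.12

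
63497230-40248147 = 23249083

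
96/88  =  1 +1/11 = 1.09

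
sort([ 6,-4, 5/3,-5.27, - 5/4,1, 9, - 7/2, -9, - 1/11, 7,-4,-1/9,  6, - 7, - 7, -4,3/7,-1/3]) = [-9,-7,  -  7, - 5.27,-4, - 4, - 4,-7/2, - 5/4, -1/3 , - 1/9, - 1/11, 3/7, 1,5/3, 6, 6, 7, 9 ]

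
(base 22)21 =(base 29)1g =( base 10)45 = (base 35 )1A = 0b101101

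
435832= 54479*8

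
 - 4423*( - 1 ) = 4423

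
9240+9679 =18919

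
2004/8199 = 668/2733 = 0.24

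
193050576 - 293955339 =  - 100904763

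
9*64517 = 580653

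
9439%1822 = 329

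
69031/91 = 69031/91 = 758.58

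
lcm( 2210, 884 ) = 4420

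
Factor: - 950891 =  - 97^1 * 9803^1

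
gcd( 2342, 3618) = 2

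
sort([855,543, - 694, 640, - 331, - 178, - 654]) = [ - 694, - 654,  -  331, - 178,543, 640, 855]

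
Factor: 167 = 167^1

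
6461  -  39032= - 32571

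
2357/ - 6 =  - 393 + 1/6 = - 392.83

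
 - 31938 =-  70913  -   - 38975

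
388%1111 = 388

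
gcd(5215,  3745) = 35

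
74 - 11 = 63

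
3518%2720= 798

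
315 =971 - 656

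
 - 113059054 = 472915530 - 585974584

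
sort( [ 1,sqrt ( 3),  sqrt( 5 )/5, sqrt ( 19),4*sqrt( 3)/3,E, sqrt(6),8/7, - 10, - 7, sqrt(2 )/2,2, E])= [ - 10, - 7, sqrt(5) /5,sqrt( 2 ) /2, 1, 8/7, sqrt ( 3 ), 2 , 4*sqrt( 3) /3,sqrt( 6 ),E, E, sqrt(19) ]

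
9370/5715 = 1 + 731/1143 = 1.64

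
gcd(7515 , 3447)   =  9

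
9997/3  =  9997/3 = 3332.33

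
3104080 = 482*6440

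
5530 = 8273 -2743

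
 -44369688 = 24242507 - 68612195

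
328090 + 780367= 1108457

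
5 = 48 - 43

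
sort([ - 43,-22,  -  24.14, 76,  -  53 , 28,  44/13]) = [ - 53, - 43, - 24.14 , - 22,  44/13,28,76]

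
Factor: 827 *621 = 3^3*23^1 * 827^1 = 513567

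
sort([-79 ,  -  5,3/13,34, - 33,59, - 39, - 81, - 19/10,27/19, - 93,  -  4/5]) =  [ - 93, - 81,-79, - 39 ,-33, - 5, - 19/10, - 4/5,3/13,27/19,34,  59 ]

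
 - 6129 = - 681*9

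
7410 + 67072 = 74482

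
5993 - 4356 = 1637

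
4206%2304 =1902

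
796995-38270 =758725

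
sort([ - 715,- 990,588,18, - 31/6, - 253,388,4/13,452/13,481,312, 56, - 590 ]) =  [- 990,-715, - 590, - 253,  -  31/6 , 4/13,18,452/13,56,312,388  ,  481,588]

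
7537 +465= 8002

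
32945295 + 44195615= 77140910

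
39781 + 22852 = 62633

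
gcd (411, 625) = 1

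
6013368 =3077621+2935747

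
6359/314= 6359/314  =  20.25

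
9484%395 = 4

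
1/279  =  1/279 = 0.00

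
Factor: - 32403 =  - 3^1*7^1*1543^1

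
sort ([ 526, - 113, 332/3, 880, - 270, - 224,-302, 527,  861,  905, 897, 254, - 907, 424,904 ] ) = [ - 907, - 302,  -  270,  -  224, - 113,  332/3, 254, 424, 526, 527 , 861,880, 897, 904, 905 ] 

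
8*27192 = 217536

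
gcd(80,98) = 2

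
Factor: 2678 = 2^1*13^1*103^1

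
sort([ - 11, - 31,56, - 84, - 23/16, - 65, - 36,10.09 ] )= [ - 84, - 65,  -  36, - 31, - 11, - 23/16,10.09 , 56 ]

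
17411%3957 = 1583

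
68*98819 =6719692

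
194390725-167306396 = 27084329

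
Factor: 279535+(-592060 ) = -3^3 * 5^2*463^1=- 312525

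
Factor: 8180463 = 3^1*2726821^1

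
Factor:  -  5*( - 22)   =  2^1*5^1*11^1=110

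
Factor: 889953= 3^1*296651^1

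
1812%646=520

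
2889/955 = 3 + 24/955= 3.03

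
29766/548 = 14883/274 = 54.32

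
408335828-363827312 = 44508516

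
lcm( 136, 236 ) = 8024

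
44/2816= 1/64= 0.02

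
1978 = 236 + 1742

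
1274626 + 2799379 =4074005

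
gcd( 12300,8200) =4100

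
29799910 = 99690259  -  69890349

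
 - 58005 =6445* ( - 9 )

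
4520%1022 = 432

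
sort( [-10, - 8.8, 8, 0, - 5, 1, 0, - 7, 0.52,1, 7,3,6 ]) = [-10, - 8.8,-7, - 5,  0, 0,0.52, 1, 1, 3,  6, 7,8 ]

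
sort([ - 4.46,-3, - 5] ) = [ - 5, -4.46,-3 ] 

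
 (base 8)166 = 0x76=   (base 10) 118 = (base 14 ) 86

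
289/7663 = 289/7663 = 0.04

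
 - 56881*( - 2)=113762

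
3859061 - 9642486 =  - 5783425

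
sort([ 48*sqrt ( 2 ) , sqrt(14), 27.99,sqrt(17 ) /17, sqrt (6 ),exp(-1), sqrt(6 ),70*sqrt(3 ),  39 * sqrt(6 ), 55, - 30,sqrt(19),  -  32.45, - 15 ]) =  [ - 32.45,-30, - 15,sqrt(17)/17,exp (  -  1), sqrt(6), sqrt(6), sqrt ( 14 ), sqrt( 19),  27.99, 55, 48* sqrt(2 ) , 39 * sqrt(6 ),70 * sqrt(3)]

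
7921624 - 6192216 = 1729408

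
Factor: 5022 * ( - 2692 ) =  - 2^3*3^4 * 31^1*673^1 = - 13519224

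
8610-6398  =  2212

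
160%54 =52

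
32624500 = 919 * 35500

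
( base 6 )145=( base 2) 1000001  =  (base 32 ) 21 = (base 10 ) 65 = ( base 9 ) 72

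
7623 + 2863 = 10486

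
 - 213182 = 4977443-5190625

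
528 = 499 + 29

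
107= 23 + 84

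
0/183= 0 = 0.00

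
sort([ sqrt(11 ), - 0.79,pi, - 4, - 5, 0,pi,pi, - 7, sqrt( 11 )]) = [-7, - 5, - 4,-0.79,0,pi,pi, pi,sqrt( 11 ) , sqrt( 11) ]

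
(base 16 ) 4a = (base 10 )74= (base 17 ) 46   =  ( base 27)2k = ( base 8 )112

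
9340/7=1334+ 2/7 = 1334.29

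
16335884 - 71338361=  - 55002477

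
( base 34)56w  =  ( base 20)F0G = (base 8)13600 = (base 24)AAG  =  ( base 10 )6016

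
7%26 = 7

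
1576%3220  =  1576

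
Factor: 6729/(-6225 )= - 5^( - 2)*83^( - 1) * 2243^1 = -2243/2075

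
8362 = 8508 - 146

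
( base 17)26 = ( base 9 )44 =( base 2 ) 101000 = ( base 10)40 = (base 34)16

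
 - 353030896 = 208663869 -561694765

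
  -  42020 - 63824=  -105844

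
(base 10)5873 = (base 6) 43105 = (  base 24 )a4h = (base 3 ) 22001112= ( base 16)16F1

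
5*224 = 1120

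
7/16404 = 7/16404  =  0.00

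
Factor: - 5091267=  -  3^1*151^1*11239^1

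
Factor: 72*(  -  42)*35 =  - 2^4*3^3*5^1*7^2 = - 105840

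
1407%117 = 3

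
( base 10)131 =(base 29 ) 4F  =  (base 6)335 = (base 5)1011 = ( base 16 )83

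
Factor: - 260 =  - 2^2*5^1*13^1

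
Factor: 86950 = 2^1*5^2 * 37^1*47^1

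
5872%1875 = 247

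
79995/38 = 2105+5/38  =  2105.13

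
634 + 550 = 1184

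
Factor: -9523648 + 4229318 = -5294330 = -2^1*5^1*37^1*41^1*349^1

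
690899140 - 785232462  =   - 94333322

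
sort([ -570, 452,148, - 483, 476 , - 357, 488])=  [ - 570, - 483, - 357,148, 452, 476 , 488]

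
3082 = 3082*1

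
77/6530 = 77/6530 = 0.01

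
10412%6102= 4310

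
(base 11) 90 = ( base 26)3L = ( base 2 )1100011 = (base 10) 99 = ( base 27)3I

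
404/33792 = 101/8448 = 0.01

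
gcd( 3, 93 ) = 3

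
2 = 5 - 3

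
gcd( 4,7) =1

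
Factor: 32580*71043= 2314580940 = 2^2 *3^3 * 5^1*7^1*17^1*181^1*199^1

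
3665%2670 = 995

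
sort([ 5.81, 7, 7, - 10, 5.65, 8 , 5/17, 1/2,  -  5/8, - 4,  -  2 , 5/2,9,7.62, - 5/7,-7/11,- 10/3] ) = [ - 10,  -  4, - 10/3, - 2, -5/7, - 7/11,  -  5/8 , 5/17,1/2,  5/2,5.65,  5.81, 7,7, 7.62, 8, 9]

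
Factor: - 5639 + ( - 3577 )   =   -9216 = -2^10*3^2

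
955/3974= 955/3974 = 0.24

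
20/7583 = 20/7583 = 0.00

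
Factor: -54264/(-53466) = 68/67=2^2 * 17^1 * 67^( - 1)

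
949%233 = 17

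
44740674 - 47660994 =-2920320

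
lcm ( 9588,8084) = 412284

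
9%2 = 1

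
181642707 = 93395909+88246798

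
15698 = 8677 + 7021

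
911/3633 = 911/3633= 0.25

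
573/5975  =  573/5975 =0.10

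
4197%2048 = 101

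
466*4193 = 1953938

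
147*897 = 131859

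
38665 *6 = 231990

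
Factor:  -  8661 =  - 3^1*2887^1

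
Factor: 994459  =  281^1*3539^1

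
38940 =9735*4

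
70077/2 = 35038 + 1/2 =35038.50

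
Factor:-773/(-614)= 2^ ( - 1)*307^(  -  1)*773^1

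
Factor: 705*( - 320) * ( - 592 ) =2^10 *3^1 * 5^2*37^1*47^1 = 133555200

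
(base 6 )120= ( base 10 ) 48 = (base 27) 1l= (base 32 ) 1G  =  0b110000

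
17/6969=17/6969 = 0.00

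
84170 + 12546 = 96716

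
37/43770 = 37/43770 = 0.00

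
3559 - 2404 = 1155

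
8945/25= 357 + 4/5= 357.80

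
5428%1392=1252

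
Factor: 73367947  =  449^1*163403^1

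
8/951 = 8/951 =0.01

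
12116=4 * 3029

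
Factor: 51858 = 2^1*3^2* 43^1*67^1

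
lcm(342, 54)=1026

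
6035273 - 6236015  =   - 200742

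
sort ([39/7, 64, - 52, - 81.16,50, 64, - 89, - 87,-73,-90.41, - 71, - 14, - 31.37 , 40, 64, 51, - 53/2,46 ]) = [ - 90.41,-89, - 87,-81.16, - 73, - 71, - 52,-31.37, - 53/2, - 14,39/7,40, 46 , 50 , 51, 64, 64, 64]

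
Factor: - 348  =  -2^2*3^1*29^1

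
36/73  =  36/73=   0.49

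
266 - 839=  - 573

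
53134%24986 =3162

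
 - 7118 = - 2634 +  - 4484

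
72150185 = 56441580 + 15708605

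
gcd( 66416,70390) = 2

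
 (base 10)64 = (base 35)1t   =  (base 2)1000000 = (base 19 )37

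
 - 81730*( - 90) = 7355700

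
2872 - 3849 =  - 977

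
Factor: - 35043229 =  - 13^1 * 53^1* 181^1*281^1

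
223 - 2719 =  - 2496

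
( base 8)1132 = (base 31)jd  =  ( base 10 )602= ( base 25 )o2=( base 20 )1a2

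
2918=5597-2679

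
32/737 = 32/737 = 0.04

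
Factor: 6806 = 2^1*41^1*83^1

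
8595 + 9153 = 17748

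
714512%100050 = 14162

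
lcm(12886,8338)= 141746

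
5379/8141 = 5379/8141 =0.66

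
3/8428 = 3/8428 =0.00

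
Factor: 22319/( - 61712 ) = - 2^(-4)  *7^( - 1 )*11^1*19^( - 1)*29^(-1 )*2029^1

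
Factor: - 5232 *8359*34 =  - 2^5*3^1*13^1*17^1*109^1*643^1 = - 1486965792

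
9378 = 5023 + 4355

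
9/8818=9/8818 = 0.00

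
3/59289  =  1/19763  =  0.00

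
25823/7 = 3689 =3689.00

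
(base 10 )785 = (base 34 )N3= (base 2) 1100010001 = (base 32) oh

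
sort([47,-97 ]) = [ - 97, 47 ] 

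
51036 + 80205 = 131241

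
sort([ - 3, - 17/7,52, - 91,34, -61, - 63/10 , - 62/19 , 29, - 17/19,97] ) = [ - 91, - 61, - 63/10, - 62/19, - 3, - 17/7 , - 17/19,  29, 34, 52, 97] 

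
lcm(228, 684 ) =684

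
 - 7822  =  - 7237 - 585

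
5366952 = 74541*72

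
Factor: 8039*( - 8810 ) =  - 70823590=-2^1 *5^1*881^1 * 8039^1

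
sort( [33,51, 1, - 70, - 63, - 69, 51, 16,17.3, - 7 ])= [ - 70, -69, - 63, - 7,1 , 16, 17.3,33,51, 51]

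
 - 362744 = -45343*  8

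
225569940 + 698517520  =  924087460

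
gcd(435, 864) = 3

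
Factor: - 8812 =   -  2^2*2203^1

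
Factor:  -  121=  - 11^2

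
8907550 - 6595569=2311981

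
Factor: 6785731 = 6785731^1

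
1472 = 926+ 546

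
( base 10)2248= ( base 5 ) 32443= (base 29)2jf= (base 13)103c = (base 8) 4310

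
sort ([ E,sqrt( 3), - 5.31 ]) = [-5.31,sqrt( 3 ) , E]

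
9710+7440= 17150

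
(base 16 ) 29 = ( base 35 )16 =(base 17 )27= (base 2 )101001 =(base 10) 41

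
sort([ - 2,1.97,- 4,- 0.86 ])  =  [ - 4, - 2, - 0.86 , 1.97]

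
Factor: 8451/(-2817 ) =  - 3^1= - 3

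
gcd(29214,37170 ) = 18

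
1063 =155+908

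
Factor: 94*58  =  5452 = 2^2*29^1 * 47^1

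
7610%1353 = 845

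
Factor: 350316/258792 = 111/82 = 2^( - 1)*3^1*37^1*41^ ( - 1) 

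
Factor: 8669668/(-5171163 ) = - 2^2*  3^(  -  1)*7^3*71^1*89^1*1723721^ (-1) 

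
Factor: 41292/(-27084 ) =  - 3^1*31^1 * 61^( - 1) = -  93/61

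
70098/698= 100 + 149/349 = 100.43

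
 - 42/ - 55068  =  7/9178 = 0.00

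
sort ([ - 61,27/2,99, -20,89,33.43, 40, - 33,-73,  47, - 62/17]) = [ - 73,  -  61 , - 33,-20,  -  62/17, 27/2, 33.43,40,47,89,99 ] 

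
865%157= 80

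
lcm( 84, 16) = 336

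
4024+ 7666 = 11690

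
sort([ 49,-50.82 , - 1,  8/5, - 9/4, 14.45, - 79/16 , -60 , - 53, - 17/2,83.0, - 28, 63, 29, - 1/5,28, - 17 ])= [-60 , - 53, - 50.82 , - 28, - 17, - 17/2,  -  79/16, -9/4 ,-1 ,- 1/5, 8/5 , 14.45, 28, 29 , 49, 63 , 83.0]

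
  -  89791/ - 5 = 89791/5=17958.20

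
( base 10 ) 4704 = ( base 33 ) 4ai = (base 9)6406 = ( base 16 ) 1260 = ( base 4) 1021200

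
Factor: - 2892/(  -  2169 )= 4/3 = 2^2*3^( - 1 ) 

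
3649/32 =3649/32  =  114.03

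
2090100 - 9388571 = - 7298471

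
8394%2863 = 2668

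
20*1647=32940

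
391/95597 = 391/95597 =0.00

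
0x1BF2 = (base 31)7DO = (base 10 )7154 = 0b1101111110010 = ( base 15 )21be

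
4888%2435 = 18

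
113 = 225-112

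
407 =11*37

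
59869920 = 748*80040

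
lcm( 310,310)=310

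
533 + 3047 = 3580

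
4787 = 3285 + 1502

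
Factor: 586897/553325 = 5^( - 2)*22133^( - 1 )  *  586897^1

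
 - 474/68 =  - 237/34   =  - 6.97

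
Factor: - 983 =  - 983^1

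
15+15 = 30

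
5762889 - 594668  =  5168221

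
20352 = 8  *2544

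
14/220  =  7/110=0.06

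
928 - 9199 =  - 8271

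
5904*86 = 507744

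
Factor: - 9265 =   -  5^1 * 17^1*109^1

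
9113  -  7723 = 1390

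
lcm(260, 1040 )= 1040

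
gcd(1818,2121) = 303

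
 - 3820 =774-4594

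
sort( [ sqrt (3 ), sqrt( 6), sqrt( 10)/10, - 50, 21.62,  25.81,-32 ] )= [ - 50,  -  32, sqrt( 10 ) /10, sqrt(3), sqrt(6 ), 21.62, 25.81]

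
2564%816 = 116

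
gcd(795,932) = 1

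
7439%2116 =1091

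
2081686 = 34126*61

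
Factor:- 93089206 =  - 2^1*7^1 * 6649229^1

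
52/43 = 1 + 9/43 = 1.21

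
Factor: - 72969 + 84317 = 11348= 2^2 * 2837^1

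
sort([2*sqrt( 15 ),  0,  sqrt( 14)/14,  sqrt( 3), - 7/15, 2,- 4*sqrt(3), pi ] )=[  -  4*sqrt( 3) , - 7/15, 0, sqrt( 14)/14,sqrt(3 ),  2,pi , 2*sqrt( 15 )]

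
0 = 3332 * 0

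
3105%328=153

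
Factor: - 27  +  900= 873 = 3^2*97^1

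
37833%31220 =6613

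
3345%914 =603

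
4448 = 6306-1858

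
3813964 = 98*38918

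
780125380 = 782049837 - 1924457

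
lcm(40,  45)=360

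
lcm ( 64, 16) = 64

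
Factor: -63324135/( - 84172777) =3^2*5^1*  7^1*13^ ( - 1)*53^1 * 3793^1*6474829^( - 1)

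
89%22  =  1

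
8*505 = 4040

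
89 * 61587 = 5481243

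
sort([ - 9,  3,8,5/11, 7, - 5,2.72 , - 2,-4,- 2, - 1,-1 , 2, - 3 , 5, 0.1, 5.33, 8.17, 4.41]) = [ - 9,  -  5,  -  4, - 3, - 2, - 2,-1, - 1,0.1, 5/11, 2, 2.72  ,  3 , 4.41,5,5.33 , 7, 8,8.17 ]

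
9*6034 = 54306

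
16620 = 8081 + 8539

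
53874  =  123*438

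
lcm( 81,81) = 81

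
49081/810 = 60 + 481/810 = 60.59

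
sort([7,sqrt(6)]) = [ sqrt( 6 ),7] 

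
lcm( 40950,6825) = 40950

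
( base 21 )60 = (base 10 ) 126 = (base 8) 176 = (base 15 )86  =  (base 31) 42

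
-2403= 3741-6144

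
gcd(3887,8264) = 1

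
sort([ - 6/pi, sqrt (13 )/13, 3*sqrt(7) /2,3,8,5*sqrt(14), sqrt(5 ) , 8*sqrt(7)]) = [ - 6/pi, sqrt ( 13)/13, sqrt( 5 ),3,3*sqrt( 7 )/2,8,5*sqrt ( 14),8*sqrt ( 7 )] 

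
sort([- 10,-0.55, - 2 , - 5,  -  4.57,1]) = [ - 10, - 5 ,- 4.57 , - 2, - 0.55,1 ]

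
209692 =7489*28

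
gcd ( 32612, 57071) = 8153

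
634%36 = 22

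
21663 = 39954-18291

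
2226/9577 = 2226/9577 = 0.23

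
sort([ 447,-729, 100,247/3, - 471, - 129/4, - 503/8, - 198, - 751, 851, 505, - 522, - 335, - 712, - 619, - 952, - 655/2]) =[ - 952, - 751,  -  729, - 712, - 619, - 522, - 471, - 335, - 655/2, - 198,  -  503/8, - 129/4, 247/3, 100,  447, 505, 851]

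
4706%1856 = 994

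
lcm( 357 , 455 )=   23205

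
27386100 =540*50715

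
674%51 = 11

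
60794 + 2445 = 63239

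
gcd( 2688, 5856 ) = 96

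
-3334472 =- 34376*97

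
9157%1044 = 805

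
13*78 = 1014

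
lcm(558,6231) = 37386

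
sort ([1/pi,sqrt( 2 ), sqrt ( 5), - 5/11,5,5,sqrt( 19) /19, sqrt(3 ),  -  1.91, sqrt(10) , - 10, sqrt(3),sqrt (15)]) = [ - 10, - 1.91, - 5/11, sqrt(19) /19, 1/pi, sqrt( 2),sqrt( 3), sqrt( 3 ), sqrt( 5),sqrt( 10), sqrt (15),  5,5]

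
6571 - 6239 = 332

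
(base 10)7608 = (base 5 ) 220413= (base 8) 16670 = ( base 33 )6WI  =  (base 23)e8i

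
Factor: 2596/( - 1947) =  - 2^2*3^( - 1) = - 4/3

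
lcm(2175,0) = 0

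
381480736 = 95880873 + 285599863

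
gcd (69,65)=1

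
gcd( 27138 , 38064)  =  6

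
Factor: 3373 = 3373^1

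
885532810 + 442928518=1328461328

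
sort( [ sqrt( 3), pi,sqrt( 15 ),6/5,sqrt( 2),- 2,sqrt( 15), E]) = [ - 2, 6/5  ,  sqrt(2),sqrt(3), E,  pi, sqrt(15),sqrt( 15)] 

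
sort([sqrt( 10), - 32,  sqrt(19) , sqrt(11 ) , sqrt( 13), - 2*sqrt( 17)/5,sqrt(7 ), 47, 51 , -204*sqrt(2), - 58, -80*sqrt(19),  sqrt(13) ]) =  [ - 80*sqrt(19 ), - 204*sqrt(2), - 58, - 32,-2*sqrt (17)/5,  sqrt(7),sqrt(10 ),sqrt (11 ),sqrt( 13), sqrt(13),sqrt( 19 ),  47 , 51 ] 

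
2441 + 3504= 5945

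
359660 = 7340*49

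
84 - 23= 61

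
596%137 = 48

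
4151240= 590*7036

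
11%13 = 11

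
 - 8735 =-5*1747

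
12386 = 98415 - 86029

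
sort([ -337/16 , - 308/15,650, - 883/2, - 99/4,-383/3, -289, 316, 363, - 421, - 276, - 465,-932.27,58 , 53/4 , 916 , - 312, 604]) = [ - 932.27,-465, - 883/2,-421,- 312,-289, - 276 , -383/3, - 99/4, -337/16, - 308/15,53/4, 58, 316, 363, 604  ,  650,916 ]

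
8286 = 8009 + 277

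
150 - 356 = -206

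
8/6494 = 4/3247   =  0.00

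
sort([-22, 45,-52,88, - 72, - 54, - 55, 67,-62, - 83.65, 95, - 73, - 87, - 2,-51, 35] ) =[ - 87, - 83.65, - 73,-72 , - 62, - 55, - 54,  -  52,-51,- 22, - 2, 35, 45, 67, 88, 95]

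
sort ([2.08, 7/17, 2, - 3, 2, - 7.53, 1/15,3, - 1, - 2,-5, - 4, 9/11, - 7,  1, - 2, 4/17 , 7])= [-7.53, - 7,-5,-4, - 3, - 2, - 2, - 1,1/15,4/17 , 7/17,9/11,1, 2, 2,2.08,3,7]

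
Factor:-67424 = - 2^5*7^2*43^1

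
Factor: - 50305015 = - 5^1*37^1*271919^1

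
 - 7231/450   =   - 17+419/450 = - 16.07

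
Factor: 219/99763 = 3^1*67^( - 1 )*73^1*1489^ (- 1 )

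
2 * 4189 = 8378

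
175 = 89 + 86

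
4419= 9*491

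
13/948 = 13/948 = 0.01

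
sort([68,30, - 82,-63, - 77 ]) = [ - 82,-77,-63, 30, 68]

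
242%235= 7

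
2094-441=1653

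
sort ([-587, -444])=[-587,-444] 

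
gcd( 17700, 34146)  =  6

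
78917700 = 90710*870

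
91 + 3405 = 3496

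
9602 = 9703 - 101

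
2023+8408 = 10431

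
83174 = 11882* 7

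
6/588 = 1/98  =  0.01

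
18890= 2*9445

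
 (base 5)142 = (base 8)57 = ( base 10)47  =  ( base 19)29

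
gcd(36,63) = 9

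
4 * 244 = 976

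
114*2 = 228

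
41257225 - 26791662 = 14465563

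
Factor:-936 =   -  2^3* 3^2*13^1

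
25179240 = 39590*636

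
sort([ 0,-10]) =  [-10, 0] 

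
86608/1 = 86608  =  86608.00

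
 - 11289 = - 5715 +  - 5574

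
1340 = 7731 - 6391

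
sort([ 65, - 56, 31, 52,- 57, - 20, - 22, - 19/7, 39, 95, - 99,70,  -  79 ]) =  [  -  99 ,-79, - 57, - 56, - 22, - 20, - 19/7, 31,  39, 52  ,  65,70,95 ]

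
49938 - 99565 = -49627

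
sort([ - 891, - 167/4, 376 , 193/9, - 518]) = [ - 891, - 518, - 167/4, 193/9, 376]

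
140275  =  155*905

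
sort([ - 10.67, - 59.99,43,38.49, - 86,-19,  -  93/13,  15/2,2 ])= [- 86, - 59.99, - 19, - 10.67, - 93/13,2, 15/2, 38.49,43 ] 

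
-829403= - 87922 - 741481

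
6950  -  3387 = 3563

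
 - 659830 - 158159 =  - 817989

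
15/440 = 3/88 = 0.03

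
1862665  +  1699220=3561885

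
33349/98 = 340+29/98 = 340.30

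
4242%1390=72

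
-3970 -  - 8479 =4509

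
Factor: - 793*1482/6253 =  - 6954/37 = - 2^1* 3^1  *19^1 * 37^ (  -  1) * 61^1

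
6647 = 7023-376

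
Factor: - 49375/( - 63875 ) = 395/511=5^1*7^( - 1 )*73^( - 1) * 79^1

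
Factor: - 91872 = -2^5*3^2*11^1*29^1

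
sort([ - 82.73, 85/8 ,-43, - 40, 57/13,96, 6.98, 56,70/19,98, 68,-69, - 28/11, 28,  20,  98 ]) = [ - 82.73,  -  69, - 43, - 40, - 28/11, 70/19, 57/13, 6.98,85/8,20,28, 56,  68, 96, 98,98]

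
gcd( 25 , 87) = 1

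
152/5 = 152/5 = 30.40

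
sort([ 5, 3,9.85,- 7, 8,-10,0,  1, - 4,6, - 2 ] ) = [-10,  -  7,- 4 ,-2,0,1,3, 5,6,  8, 9.85 ]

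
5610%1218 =738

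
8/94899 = 8/94899 = 0.00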